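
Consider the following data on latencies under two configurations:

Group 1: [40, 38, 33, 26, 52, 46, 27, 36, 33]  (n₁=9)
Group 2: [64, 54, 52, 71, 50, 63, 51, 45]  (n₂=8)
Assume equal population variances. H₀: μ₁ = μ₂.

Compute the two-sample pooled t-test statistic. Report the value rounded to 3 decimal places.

x̄₁=36.778, s₁=8.438, n₁=9
x̄₂=56.250, s₂=8.779, n₂=8
s_p² = [8·8.438² + 7·8.779²]/15 = 73.9370
SE = √(s_p²·(1/9+1/8)) = 4.1782
t = (36.778−56.250)/4.1782 = -4.6604
df = 15

test statistic = -4.660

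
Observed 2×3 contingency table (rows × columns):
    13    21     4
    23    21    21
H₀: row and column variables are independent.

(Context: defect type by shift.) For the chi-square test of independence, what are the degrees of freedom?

df = (r−1)(c−1) = (2−1)·(3−1) = 2

degrees of freedom = 2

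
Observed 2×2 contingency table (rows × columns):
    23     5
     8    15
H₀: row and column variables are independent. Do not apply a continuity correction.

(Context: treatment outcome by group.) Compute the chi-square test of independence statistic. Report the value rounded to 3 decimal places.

test statistic = 11.882

Row totals [28, 23], col totals [31, 20], n=51
χ² = (23−17.02)²/17.02 + (5−10.98)²/10.98 + (8−13.98)²/13.98 + (15−9.02)²/9.02 = 11.8821
df = 1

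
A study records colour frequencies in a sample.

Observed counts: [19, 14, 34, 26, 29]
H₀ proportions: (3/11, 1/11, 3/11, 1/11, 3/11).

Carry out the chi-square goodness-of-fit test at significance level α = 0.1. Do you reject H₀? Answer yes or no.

reject H₀: yes

n = 122; E_i = n·p_i = [33.27, 11.09, 33.27, 11.09, 33.27]
χ² = (19−33.27)²/33.27 + (14−11.09)²/11.09 + (34−33.27)²/33.27 + (26−11.09)²/11.09 + (29−33.27)²/33.27 = 27.4918
df = 4
p-value (upper-tail) = 0.00002
At α=0.1: p < α → reject H₀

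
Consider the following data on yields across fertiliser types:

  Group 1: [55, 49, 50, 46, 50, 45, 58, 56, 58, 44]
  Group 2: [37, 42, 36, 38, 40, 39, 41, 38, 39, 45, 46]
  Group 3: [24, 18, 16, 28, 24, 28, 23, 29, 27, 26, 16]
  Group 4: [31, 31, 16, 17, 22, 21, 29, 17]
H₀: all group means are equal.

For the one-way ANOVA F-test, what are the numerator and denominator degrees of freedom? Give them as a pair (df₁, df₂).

degrees of freedom = [3, 36]

k = 4 groups, N = 40 total
df = (k−1, N−k) = (4−1, 40−4) = (3, 36)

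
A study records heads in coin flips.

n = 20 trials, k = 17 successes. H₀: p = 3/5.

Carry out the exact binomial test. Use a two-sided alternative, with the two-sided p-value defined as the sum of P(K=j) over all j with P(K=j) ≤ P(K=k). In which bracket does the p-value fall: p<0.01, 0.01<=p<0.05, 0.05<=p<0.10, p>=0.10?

Exact binomial: n=20, k=17, p₀=3/5=0.6000
P(X=j) = C(n,j)·p₀^j·(1−p₀)^(n−j); p = Σ P(X=j) over j with P(X=j) ≤ P(X=17)
p-value (two-sided) = 0.02243
→ bracket: 0.01<=p<0.05

p-value bracket: 0.01<=p<0.05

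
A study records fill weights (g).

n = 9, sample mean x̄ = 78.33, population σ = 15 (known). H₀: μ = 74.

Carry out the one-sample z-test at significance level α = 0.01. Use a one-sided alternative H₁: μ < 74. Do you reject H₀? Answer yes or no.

SE = σ/√n = 15/√9 = 5.0000
z = (x̄−μ₀)/SE = (78.33−74)/5.0000 = 0.8660
p-value (one-sided, H₁ less) = 0.80675
At α=0.01: p ≥ α → fail to reject H₀

reject H₀: no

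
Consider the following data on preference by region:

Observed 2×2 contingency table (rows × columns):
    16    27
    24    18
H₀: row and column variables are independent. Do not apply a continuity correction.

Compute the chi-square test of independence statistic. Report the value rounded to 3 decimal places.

test statistic = 3.389

Row totals [43, 42], col totals [40, 45], n=85
χ² = (16−20.24)²/20.24 + (27−22.76)²/22.76 + (24−19.76)²/19.76 + (18−22.24)²/22.24 = 3.3887
df = 1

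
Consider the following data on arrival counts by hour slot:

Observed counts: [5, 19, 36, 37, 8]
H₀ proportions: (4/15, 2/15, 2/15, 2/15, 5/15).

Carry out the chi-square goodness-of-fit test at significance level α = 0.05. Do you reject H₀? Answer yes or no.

reject H₀: yes

n = 105; E_i = n·p_i = [28.00, 14.00, 14.00, 14.00, 35.00]
χ² = (5−28.00)²/28.00 + (19−14.00)²/14.00 + (36−14.00)²/14.00 + (37−14.00)²/14.00 + (8−35.00)²/35.00 = 113.8643
df = 4
p-value (upper-tail) = 0.00000
At α=0.05: p < α → reject H₀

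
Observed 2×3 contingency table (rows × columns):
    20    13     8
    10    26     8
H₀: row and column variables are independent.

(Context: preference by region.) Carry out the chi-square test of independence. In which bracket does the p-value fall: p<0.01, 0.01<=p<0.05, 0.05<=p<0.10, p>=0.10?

p-value bracket: 0.01<=p<0.05

Row totals [41, 44], col totals [30, 39, 16], n=85
χ² = (20−14.47)²/14.47 + (13−18.81)²/18.81 + (8−7.72)²/7.72 + (10−15.53)²/15.53 + (26−20.19)²/20.19 + (8−8.28)²/8.28 = 7.5702
df = 2
p-value (upper-tail) = 0.02271
→ bracket: 0.01<=p<0.05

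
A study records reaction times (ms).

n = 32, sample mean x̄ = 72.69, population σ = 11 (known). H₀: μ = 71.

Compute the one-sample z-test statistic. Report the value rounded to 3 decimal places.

SE = σ/√n = 11/√32 = 1.9445
z = (x̄−μ₀)/SE = (72.69−71)/1.9445 = 0.8691

test statistic = 0.869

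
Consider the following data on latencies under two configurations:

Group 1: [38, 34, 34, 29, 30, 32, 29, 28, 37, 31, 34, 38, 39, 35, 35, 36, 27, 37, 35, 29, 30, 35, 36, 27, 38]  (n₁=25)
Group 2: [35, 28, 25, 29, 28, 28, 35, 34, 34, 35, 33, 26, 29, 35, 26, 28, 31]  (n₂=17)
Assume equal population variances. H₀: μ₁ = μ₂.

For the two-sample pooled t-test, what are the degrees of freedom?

df = n₁ + n₂ − 2 = 25 + 17 − 2 = 40

degrees of freedom = 40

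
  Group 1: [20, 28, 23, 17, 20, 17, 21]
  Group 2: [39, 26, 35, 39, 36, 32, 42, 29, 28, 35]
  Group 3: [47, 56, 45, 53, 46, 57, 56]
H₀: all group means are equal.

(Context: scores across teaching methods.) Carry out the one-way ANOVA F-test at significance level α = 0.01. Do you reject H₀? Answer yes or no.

Group means [20.86, 34.10, 51.43], grand mean 35.292
SSB = Σnᵢ(x̄ᵢ−x̄)² = 3295.487; SSW = ΣΣ(x−x̄ᵢ)² = 501.471
MSB = 3295.487/2 = 1647.7435; MSW = 501.471/21 = 23.8796
F = MSB/MSW = 69.0022
df = (2, 21)
p-value (upper-tail) = 0.00000
At α=0.01: p < α → reject H₀

reject H₀: yes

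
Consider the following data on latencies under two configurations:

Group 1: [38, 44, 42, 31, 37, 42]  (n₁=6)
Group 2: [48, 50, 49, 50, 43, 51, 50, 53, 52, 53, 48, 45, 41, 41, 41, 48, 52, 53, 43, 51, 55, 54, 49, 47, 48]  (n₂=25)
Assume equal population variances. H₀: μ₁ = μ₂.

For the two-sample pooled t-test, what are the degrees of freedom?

df = n₁ + n₂ − 2 = 6 + 25 − 2 = 29

degrees of freedom = 29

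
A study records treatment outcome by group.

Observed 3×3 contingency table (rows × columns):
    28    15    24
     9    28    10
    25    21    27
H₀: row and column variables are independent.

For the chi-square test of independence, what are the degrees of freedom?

degrees of freedom = 4

df = (r−1)(c−1) = (3−1)·(3−1) = 4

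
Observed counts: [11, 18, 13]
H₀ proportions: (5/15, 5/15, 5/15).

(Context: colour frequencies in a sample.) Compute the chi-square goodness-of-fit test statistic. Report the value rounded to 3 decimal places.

test statistic = 1.857

n = 42; E_i = n·p_i = [14.00, 14.00, 14.00]
χ² = (11−14.00)²/14.00 + (18−14.00)²/14.00 + (13−14.00)²/14.00 = 1.8571
df = 2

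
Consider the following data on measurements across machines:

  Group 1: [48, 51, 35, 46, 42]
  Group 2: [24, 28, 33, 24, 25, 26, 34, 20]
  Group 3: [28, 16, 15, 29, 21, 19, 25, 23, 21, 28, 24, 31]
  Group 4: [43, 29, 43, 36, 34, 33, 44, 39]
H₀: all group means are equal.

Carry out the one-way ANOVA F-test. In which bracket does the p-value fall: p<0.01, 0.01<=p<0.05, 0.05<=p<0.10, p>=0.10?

Group means [44.40, 26.75, 23.33, 37.62], grand mean 30.818
SSB = Σnᵢ(x̄ᵢ−x̄)² = 2097.667; SSW = ΣΣ(x−x̄ᵢ)² = 813.242
MSB = 2097.667/3 = 699.2225; MSW = 813.242/29 = 28.0428
F = MSB/MSW = 24.9341
df = (3, 29)
p-value (upper-tail) = 0.00000
→ bracket: p<0.01

p-value bracket: p<0.01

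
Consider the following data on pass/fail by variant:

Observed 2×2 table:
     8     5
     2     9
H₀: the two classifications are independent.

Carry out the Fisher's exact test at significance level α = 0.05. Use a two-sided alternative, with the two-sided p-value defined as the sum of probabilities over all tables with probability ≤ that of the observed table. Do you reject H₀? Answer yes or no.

reject H₀: yes

Margins: r₁=13, r₂=11, c₁=10, c₂=14, n=24
p_obs = C(13,8)·C(11,2)/C(24,10); sum pmf over tables with pmf ≤ p_obs
p-value (two-sided) = 0.04718
At α=0.05: p < α → reject H₀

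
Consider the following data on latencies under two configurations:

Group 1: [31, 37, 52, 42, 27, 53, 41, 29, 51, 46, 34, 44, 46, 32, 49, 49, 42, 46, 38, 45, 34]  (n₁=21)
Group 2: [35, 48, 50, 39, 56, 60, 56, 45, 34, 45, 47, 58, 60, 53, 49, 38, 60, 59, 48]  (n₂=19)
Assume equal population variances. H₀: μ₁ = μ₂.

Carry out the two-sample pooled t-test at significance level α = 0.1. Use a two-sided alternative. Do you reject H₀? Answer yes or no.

x̄₁=41.333, s₁=7.863, n₁=21
x̄₂=49.474, s₂=8.611, n₂=19
s_p² = [20·7.863² + 18·8.611²]/38 = 67.6685
SE = √(s_p²·(1/21+1/19)) = 2.6046
t = (41.333−49.474)/2.6046 = -3.1254
df = 38
p-value (two-sided) = 0.00340
At α=0.1: p < α → reject H₀

reject H₀: yes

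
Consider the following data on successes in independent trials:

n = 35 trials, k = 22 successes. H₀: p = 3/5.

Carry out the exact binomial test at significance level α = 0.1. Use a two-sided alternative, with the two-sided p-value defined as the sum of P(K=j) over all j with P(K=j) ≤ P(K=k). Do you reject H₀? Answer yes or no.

reject H₀: no

Exact binomial: n=35, k=22, p₀=3/5=0.6000
P(X=j) = C(n,j)·p₀^j·(1−p₀)^(n−j); p = Σ P(X=j) over j with P(X=j) ≤ P(X=22)
p-value (two-sided) = 0.86339
At α=0.1: p ≥ α → fail to reject H₀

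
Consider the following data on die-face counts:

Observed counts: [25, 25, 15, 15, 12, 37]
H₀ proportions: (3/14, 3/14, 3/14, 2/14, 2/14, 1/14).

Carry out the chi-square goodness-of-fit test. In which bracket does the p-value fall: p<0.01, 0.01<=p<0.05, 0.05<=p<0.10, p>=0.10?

n = 129; E_i = n·p_i = [27.64, 27.64, 27.64, 18.43, 18.43, 9.21]
χ² = (25−27.64)²/27.64 + (25−27.64)²/27.64 + (15−27.64)²/27.64 + (15−18.43)²/18.43 + (12−18.43)²/18.43 + (37−9.21)²/9.21 = 92.9561
df = 5
p-value (upper-tail) = 0.00000
→ bracket: p<0.01

p-value bracket: p<0.01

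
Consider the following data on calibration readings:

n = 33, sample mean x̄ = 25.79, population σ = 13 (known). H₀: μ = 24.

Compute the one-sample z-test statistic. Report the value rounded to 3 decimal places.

test statistic = 0.791

SE = σ/√n = 13/√33 = 2.2630
z = (x̄−μ₀)/SE = (25.79−24)/2.2630 = 0.7910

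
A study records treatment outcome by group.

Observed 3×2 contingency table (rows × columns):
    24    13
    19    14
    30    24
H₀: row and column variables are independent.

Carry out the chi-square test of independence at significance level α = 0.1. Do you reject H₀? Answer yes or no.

reject H₀: no

Row totals [37, 33, 54], col totals [73, 51], n=124
χ² = (24−21.78)²/21.78 + (13−15.22)²/15.22 + (19−19.43)²/19.43 + (14−13.57)²/13.57 + (30−31.79)²/31.79 + (24−22.21)²/22.21 = 0.8170
df = 2
p-value (upper-tail) = 0.66465
At α=0.1: p ≥ α → fail to reject H₀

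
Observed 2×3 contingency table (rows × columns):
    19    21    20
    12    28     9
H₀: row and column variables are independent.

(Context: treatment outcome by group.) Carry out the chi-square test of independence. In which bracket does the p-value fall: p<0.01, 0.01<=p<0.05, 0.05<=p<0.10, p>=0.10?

p-value bracket: 0.05<=p<0.10

Row totals [60, 49], col totals [31, 49, 29], n=109
χ² = (19−17.06)²/17.06 + (21−26.97)²/26.97 + (20−15.96)²/15.96 + (12−13.94)²/13.94 + (28−22.03)²/22.03 + (9−13.04)²/13.04 = 5.7010
df = 2
p-value (upper-tail) = 0.05781
→ bracket: 0.05<=p<0.10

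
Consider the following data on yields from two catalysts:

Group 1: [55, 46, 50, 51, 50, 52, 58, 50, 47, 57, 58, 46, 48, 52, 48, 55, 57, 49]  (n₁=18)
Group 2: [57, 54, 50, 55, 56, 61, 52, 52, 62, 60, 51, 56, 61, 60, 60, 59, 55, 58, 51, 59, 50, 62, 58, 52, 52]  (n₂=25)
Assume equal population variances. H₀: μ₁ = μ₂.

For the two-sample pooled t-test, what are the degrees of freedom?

degrees of freedom = 41

df = n₁ + n₂ − 2 = 18 + 25 − 2 = 41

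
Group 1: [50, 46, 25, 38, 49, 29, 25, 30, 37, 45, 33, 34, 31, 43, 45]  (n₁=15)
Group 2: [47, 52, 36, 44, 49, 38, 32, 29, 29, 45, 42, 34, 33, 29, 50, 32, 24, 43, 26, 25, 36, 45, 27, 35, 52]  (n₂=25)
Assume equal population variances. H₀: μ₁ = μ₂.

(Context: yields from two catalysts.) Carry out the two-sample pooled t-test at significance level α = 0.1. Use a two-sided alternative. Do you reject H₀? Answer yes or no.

x̄₁=37.333, s₁=8.533, n₁=15
x̄₂=37.360, s₂=8.911, n₂=25
s_p² = [14·8.533² + 24·8.911²]/38 = 76.9761
SE = √(s_p²·(1/15+1/25)) = 2.8654
t = (37.333−37.360)/2.8654 = -0.0093
df = 38
p-value (two-sided) = 0.99262
At α=0.1: p ≥ α → fail to reject H₀

reject H₀: no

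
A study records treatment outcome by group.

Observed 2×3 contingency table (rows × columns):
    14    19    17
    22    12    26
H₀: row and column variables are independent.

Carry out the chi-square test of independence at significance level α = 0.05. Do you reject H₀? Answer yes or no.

Row totals [50, 60], col totals [36, 31, 43], n=110
χ² = (14−16.36)²/16.36 + (19−14.09)²/14.09 + (17−19.55)²/19.55 + (22−19.64)²/19.64 + (12−16.91)²/16.91 + (26−23.45)²/23.45 = 4.3692
df = 2
p-value (upper-tail) = 0.11252
At α=0.05: p ≥ α → fail to reject H₀

reject H₀: no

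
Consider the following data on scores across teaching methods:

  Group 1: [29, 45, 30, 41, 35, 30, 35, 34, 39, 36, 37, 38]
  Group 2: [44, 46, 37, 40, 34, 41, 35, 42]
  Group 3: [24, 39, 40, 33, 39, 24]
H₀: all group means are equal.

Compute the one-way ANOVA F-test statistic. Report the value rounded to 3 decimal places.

test statistic = 2.882

Group means [35.75, 39.88, 33.17], grand mean 36.423
SSB = Σnᵢ(x̄ᵢ−x̄)² = 164.388; SSW = ΣΣ(x−x̄ᵢ)² = 655.958
MSB = 164.388/2 = 82.1939; MSW = 655.958/23 = 28.5199
F = MSB/MSW = 2.8820
df = (2, 23)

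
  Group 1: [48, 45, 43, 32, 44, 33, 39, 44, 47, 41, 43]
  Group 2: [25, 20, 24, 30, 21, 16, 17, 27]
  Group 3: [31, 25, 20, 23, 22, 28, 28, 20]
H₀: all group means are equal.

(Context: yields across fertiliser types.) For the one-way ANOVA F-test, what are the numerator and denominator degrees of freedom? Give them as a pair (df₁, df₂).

k = 3 groups, N = 27 total
df = (k−1, N−k) = (3−1, 27−3) = (2, 24)

degrees of freedom = [2, 24]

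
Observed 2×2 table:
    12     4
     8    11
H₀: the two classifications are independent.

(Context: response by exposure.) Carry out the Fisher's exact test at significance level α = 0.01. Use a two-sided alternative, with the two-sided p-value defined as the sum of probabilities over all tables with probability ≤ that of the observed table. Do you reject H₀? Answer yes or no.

Margins: r₁=16, r₂=19, c₁=20, c₂=15, n=35
p_obs = C(16,12)·C(19,8)/C(35,20); sum pmf over tables with pmf ≤ p_obs
p-value (two-sided) = 0.08656
At α=0.01: p ≥ α → fail to reject H₀

reject H₀: no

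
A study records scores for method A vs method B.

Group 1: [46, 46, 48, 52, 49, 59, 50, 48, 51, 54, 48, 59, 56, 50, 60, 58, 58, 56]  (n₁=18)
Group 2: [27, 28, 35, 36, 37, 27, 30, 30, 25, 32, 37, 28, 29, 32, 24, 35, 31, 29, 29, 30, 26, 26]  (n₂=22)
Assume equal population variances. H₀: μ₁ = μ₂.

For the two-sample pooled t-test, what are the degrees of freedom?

degrees of freedom = 38

df = n₁ + n₂ − 2 = 18 + 22 − 2 = 38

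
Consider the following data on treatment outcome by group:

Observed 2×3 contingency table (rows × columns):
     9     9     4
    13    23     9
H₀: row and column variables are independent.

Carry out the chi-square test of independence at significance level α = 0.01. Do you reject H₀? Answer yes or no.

reject H₀: no

Row totals [22, 45], col totals [22, 32, 13], n=67
χ² = (9−7.22)²/7.22 + (9−10.51)²/10.51 + (4−4.27)²/4.27 + (13−14.78)²/14.78 + (23−21.49)²/21.49 + (9−8.73)²/8.73 = 0.9974
df = 2
p-value (upper-tail) = 0.60733
At α=0.01: p ≥ α → fail to reject H₀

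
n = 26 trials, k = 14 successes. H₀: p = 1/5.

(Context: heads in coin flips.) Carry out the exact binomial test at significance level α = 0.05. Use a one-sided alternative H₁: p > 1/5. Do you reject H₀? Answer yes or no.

Exact binomial: n=26, k=14, p₀=1/5=0.2000
P(X≥14) from Σ C(n,i)·p₀^i·(1−p₀)^(n−i)
p-value (one-sided, H₁ greater) = 0.00013
At α=0.05: p < α → reject H₀

reject H₀: yes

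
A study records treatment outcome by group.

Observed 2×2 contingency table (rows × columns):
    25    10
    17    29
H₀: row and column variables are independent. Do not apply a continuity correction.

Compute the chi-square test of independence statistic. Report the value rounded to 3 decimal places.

Row totals [35, 46], col totals [42, 39], n=81
χ² = (25−18.15)²/18.15 + (10−16.85)²/16.85 + (17−23.85)²/23.85 + (29−22.15)²/22.15 = 9.4609
df = 1

test statistic = 9.461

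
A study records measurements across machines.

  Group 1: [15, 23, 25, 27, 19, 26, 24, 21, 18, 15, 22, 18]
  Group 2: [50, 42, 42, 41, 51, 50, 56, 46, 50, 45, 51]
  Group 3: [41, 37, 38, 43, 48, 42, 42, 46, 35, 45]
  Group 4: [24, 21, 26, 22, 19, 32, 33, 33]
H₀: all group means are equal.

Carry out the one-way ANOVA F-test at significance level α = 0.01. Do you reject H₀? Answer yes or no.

reject H₀: yes

Group means [21.08, 47.64, 41.70, 26.25], grand mean 34.244
SSB = Σnᵢ(x̄ᵢ−x̄)² = 5118.499; SSW = ΣΣ(x−x̄ᵢ)² = 791.062
MSB = 5118.499/3 = 1706.1663; MSW = 791.062/37 = 21.3801
F = MSB/MSW = 79.8018
df = (3, 37)
p-value (upper-tail) = 0.00000
At α=0.01: p < α → reject H₀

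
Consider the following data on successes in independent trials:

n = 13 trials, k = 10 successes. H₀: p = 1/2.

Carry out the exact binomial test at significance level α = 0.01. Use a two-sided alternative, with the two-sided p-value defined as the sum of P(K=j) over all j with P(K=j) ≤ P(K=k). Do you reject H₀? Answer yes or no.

reject H₀: no

Exact binomial: n=13, k=10, p₀=1/2=0.5000
P(X=j) = C(n,j)·p₀^j·(1−p₀)^(n−j); p = Σ P(X=j) over j with P(X=j) ≤ P(X=10)
p-value (two-sided) = 0.09229
At α=0.01: p ≥ α → fail to reject H₀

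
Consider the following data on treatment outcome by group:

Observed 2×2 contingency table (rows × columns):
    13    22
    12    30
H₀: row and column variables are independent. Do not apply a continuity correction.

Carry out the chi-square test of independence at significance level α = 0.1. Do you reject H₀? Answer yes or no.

reject H₀: no

Row totals [35, 42], col totals [25, 52], n=77
χ² = (13−11.36)²/11.36 + (22−23.64)²/23.64 + (12−13.64)²/13.64 + (30−28.36)²/28.36 = 0.6397
df = 1
p-value (upper-tail) = 0.42382
At α=0.1: p ≥ α → fail to reject H₀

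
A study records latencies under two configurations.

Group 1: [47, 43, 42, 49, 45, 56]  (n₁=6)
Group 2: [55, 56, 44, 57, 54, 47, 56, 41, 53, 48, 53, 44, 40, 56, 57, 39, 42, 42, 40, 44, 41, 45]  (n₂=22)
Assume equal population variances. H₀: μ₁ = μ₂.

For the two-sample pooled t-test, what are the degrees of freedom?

df = n₁ + n₂ − 2 = 6 + 22 − 2 = 26

degrees of freedom = 26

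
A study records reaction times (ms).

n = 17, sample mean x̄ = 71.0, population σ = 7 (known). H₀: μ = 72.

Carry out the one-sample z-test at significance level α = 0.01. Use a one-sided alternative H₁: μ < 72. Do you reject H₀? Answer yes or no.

SE = σ/√n = 7/√17 = 1.6977
z = (x̄−μ₀)/SE = (71.0−72)/1.6977 = -0.5890
p-value (one-sided, H₁ less) = 0.27793
At α=0.01: p ≥ α → fail to reject H₀

reject H₀: no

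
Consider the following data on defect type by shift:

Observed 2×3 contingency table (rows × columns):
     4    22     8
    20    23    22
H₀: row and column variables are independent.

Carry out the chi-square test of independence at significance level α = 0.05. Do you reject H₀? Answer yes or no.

Row totals [34, 65], col totals [24, 45, 30], n=99
χ² = (4−8.24)²/8.24 + (22−15.45)²/15.45 + (8−10.30)²/10.30 + (20−15.76)²/15.76 + (23−29.55)²/29.55 + (22−19.70)²/19.70 = 8.3321
df = 2
p-value (upper-tail) = 0.01551
At α=0.05: p < α → reject H₀

reject H₀: yes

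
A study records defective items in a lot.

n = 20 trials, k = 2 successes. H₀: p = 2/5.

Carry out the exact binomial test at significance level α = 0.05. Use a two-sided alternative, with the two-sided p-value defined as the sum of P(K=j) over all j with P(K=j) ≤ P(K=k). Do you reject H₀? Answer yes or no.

reject H₀: yes

Exact binomial: n=20, k=2, p₀=2/5=0.4000
P(X=j) = C(n,j)·p₀^j·(1−p₀)^(n−j); p = Σ P(X=j) over j with P(X=j) ≤ P(X=2)
p-value (two-sided) = 0.00522
At α=0.05: p < α → reject H₀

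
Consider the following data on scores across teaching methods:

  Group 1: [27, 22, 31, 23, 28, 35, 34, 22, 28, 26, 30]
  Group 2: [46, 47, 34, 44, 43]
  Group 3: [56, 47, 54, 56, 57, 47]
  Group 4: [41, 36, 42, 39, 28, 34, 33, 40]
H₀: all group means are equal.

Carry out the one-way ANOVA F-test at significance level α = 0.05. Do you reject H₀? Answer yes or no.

Group means [27.82, 42.80, 52.83, 36.62], grand mean 37.667
SSB = Σnᵢ(x̄ᵢ−x̄)² = 2587.522; SSW = ΣΣ(x−x̄ᵢ)² = 573.145
MSB = 2587.522/3 = 862.5073; MSW = 573.145/26 = 22.0440
F = MSB/MSW = 39.1266
df = (3, 26)
p-value (upper-tail) = 0.00000
At α=0.05: p < α → reject H₀

reject H₀: yes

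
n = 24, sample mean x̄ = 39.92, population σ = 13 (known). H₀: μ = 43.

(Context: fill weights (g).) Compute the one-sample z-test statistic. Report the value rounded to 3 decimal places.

test statistic = -1.161

SE = σ/√n = 13/√24 = 2.6536
z = (x̄−μ₀)/SE = (39.92−43)/2.6536 = -1.1607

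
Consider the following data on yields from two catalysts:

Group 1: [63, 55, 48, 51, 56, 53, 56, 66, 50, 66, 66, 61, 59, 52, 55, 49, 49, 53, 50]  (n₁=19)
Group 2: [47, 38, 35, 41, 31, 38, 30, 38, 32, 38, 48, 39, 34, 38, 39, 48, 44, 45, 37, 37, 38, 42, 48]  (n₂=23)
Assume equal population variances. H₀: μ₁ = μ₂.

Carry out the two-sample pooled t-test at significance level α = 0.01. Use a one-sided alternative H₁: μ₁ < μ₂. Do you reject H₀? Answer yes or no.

reject H₀: no

x̄₁=55.684, s₁=6.129, n₁=19
x̄₂=39.348, s₂=5.339, n₂=23
s_p² = [18·6.129² + 22·5.339²]/40 = 32.5831
SE = √(s_p²·(1/19+1/23)) = 1.7696
t = (55.684−39.348)/1.7696 = 9.2316
df = 40
p-value (one-sided, H₁ less) = 1.00000
At α=0.01: p ≥ α → fail to reject H₀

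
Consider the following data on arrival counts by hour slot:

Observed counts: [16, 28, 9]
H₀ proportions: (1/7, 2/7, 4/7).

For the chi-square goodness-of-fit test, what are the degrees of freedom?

df = k − 1 = 3 − 1 = 2

degrees of freedom = 2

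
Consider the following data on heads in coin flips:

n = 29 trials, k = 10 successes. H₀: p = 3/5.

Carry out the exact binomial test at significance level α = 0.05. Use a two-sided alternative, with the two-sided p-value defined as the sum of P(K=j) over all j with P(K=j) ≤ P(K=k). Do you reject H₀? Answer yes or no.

reject H₀: yes

Exact binomial: n=29, k=10, p₀=3/5=0.6000
P(X=j) = C(n,j)·p₀^j·(1−p₀)^(n−j); p = Σ P(X=j) over j with P(X=j) ≤ P(X=10)
p-value (two-sided) = 0.00705
At α=0.05: p < α → reject H₀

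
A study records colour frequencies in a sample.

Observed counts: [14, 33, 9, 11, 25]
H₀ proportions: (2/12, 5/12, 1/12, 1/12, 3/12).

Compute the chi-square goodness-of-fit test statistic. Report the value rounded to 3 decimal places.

n = 92; E_i = n·p_i = [15.33, 38.33, 7.67, 7.67, 23.00]
χ² = (14−15.33)²/15.33 + (33−38.33)²/38.33 + (9−7.67)²/7.67 + (11−7.67)²/7.67 + (25−23.00)²/23.00 = 2.7130
df = 4

test statistic = 2.713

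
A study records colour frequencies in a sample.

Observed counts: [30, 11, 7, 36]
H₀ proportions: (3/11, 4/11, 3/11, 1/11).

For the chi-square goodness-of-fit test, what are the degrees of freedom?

degrees of freedom = 3

df = k − 1 = 4 − 1 = 3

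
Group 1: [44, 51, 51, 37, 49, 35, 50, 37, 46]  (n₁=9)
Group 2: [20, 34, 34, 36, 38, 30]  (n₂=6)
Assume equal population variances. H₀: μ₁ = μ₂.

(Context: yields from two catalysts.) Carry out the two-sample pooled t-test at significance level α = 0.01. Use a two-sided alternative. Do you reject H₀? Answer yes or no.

x̄₁=44.444, s₁=6.521, n₁=9
x̄₂=32.000, s₂=6.450, n₂=6
s_p² = [8·6.521² + 5·6.450²]/13 = 42.1709
SE = √(s_p²·(1/9+1/6)) = 3.4226
t = (44.444−32.000)/3.4226 = 3.6360
df = 13
p-value (two-sided) = 0.00302
At α=0.01: p < α → reject H₀

reject H₀: yes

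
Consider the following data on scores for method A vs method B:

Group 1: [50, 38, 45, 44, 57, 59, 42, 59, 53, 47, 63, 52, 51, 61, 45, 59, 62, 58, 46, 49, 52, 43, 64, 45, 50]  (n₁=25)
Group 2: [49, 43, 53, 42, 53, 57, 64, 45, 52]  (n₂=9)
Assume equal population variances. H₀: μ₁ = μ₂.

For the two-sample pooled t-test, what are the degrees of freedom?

degrees of freedom = 32

df = n₁ + n₂ − 2 = 25 + 9 − 2 = 32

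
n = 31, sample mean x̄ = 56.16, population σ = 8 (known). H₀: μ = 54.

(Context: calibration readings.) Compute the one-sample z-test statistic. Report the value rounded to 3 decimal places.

test statistic = 1.503

SE = σ/√n = 8/√31 = 1.4368
z = (x̄−μ₀)/SE = (56.16−54)/1.4368 = 1.5033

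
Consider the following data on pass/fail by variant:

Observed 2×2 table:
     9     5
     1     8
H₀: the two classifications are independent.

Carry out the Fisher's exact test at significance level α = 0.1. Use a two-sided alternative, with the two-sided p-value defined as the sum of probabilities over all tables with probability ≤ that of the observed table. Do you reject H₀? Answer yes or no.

Margins: r₁=14, r₂=9, c₁=10, c₂=13, n=23
p_obs = C(14,9)·C(9,1)/C(23,10); sum pmf over tables with pmf ≤ p_obs
p-value (two-sided) = 0.02881
At α=0.1: p < α → reject H₀

reject H₀: yes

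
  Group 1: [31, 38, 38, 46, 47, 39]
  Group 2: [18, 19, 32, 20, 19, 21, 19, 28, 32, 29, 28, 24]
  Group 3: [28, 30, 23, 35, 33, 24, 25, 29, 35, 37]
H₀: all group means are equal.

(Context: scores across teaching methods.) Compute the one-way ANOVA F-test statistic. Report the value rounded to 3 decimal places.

Group means [39.83, 24.08, 29.90], grand mean 29.536
SSB = Σnᵢ(x̄ᵢ−x̄)² = 994.314; SSW = ΣΣ(x−x̄ᵢ)² = 718.650
MSB = 994.314/2 = 497.1571; MSW = 718.650/25 = 28.7460
F = MSB/MSW = 17.2948
df = (2, 25)

test statistic = 17.295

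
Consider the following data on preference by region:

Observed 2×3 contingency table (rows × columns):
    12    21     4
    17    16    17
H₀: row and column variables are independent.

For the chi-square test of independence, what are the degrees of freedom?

degrees of freedom = 2

df = (r−1)(c−1) = (2−1)·(3−1) = 2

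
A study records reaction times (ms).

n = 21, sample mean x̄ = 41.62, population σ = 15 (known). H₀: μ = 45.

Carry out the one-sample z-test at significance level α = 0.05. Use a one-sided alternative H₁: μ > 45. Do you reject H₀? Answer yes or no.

reject H₀: no

SE = σ/√n = 15/√21 = 3.2733
z = (x̄−μ₀)/SE = (41.62−45)/3.2733 = -1.0326
p-value (one-sided, H₁ greater) = 0.84911
At α=0.05: p ≥ α → fail to reject H₀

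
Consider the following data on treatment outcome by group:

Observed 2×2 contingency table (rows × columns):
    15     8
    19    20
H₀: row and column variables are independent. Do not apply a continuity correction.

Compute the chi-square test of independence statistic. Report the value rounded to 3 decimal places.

test statistic = 1.590

Row totals [23, 39], col totals [34, 28], n=62
χ² = (15−12.61)²/12.61 + (8−10.39)²/10.39 + (19−21.39)²/21.39 + (20−17.61)²/17.61 = 1.5903
df = 1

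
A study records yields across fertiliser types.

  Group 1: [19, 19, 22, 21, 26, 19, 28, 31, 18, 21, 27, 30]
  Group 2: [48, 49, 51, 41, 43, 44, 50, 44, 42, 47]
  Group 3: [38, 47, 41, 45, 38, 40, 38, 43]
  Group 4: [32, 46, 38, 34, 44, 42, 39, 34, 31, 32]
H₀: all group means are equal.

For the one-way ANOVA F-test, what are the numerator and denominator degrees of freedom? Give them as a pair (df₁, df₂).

degrees of freedom = [3, 36]

k = 4 groups, N = 40 total
df = (k−1, N−k) = (4−1, 40−4) = (3, 36)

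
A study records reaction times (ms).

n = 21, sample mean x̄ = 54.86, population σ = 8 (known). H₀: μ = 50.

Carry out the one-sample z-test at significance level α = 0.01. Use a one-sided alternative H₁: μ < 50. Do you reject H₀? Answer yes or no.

SE = σ/√n = 8/√21 = 1.7457
z = (x̄−μ₀)/SE = (54.86−50)/1.7457 = 2.7839
p-value (one-sided, H₁ less) = 0.99731
At α=0.01: p ≥ α → fail to reject H₀

reject H₀: no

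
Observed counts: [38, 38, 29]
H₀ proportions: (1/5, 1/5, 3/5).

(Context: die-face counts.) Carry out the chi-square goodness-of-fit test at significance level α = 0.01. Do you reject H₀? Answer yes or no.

n = 105; E_i = n·p_i = [21.00, 21.00, 63.00]
χ² = (38−21.00)²/21.00 + (38−21.00)²/21.00 + (29−63.00)²/63.00 = 45.8730
df = 2
p-value (upper-tail) = 0.00000
At α=0.01: p < α → reject H₀

reject H₀: yes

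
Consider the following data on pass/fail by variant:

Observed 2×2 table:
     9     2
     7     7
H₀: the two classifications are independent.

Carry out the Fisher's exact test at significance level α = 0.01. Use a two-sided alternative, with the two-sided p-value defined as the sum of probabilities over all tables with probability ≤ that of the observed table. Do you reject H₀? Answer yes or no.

Margins: r₁=11, r₂=14, c₁=16, c₂=9, n=25
p_obs = C(11,9)·C(14,7)/C(25,16); sum pmf over tables with pmf ≤ p_obs
p-value (two-sided) = 0.20772
At α=0.01: p ≥ α → fail to reject H₀

reject H₀: no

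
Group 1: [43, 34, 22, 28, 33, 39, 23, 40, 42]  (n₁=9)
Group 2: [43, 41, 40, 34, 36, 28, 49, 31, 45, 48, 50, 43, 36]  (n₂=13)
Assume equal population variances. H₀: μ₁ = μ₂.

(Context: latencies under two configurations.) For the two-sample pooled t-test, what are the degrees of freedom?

degrees of freedom = 20

df = n₁ + n₂ − 2 = 9 + 13 − 2 = 20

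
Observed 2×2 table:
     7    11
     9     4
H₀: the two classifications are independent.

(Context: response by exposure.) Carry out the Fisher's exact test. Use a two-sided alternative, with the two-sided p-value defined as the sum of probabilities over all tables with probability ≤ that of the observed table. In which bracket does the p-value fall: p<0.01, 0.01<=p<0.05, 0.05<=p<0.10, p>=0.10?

p-value bracket: p>=0.10

Margins: r₁=18, r₂=13, c₁=16, c₂=15, n=31
p_obs = C(18,7)·C(13,9)/C(31,16); sum pmf over tables with pmf ≤ p_obs
p-value (two-sided) = 0.14888
→ bracket: p>=0.10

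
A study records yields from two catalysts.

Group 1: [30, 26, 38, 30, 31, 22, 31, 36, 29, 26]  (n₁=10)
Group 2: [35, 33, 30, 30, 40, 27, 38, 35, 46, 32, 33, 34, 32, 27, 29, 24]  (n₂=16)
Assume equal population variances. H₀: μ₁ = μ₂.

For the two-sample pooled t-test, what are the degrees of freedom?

degrees of freedom = 24

df = n₁ + n₂ − 2 = 10 + 16 − 2 = 24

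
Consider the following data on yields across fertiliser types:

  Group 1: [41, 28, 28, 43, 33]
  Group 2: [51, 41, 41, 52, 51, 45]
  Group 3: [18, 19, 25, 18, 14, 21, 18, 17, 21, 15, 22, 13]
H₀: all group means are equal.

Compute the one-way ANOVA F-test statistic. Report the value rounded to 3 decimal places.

Group means [34.60, 46.83, 18.42], grand mean 29.348
SSB = Σnᵢ(x̄ᵢ−x̄)² = 3406.267; SSW = ΣΣ(x−x̄ᵢ)² = 466.950
MSB = 3406.267/2 = 1703.1337; MSW = 466.950/20 = 23.3475
F = MSB/MSW = 72.9472
df = (2, 20)

test statistic = 72.947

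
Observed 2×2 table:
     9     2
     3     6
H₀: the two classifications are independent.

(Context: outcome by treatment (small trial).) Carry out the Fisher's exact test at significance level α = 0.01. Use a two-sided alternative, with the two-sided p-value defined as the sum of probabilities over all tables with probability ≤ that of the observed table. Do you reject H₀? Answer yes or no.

reject H₀: no

Margins: r₁=11, r₂=9, c₁=12, c₂=8, n=20
p_obs = C(11,9)·C(9,3)/C(20,12); sum pmf over tables with pmf ≤ p_obs
p-value (two-sided) = 0.06478
At α=0.01: p ≥ α → fail to reject H₀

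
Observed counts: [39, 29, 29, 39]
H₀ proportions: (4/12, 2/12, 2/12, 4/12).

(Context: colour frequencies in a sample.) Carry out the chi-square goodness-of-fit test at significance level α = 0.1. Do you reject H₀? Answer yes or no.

reject H₀: no

n = 136; E_i = n·p_i = [45.33, 22.67, 22.67, 45.33]
χ² = (39−45.33)²/45.33 + (29−22.67)²/22.67 + (29−22.67)²/22.67 + (39−45.33)²/45.33 = 5.3088
df = 3
p-value (upper-tail) = 0.15053
At α=0.1: p ≥ α → fail to reject H₀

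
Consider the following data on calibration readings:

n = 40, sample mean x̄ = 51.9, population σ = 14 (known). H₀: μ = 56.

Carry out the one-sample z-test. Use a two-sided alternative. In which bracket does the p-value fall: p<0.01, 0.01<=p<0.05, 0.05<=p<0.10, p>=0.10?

SE = σ/√n = 14/√40 = 2.2136
z = (x̄−μ₀)/SE = (51.9−56)/2.2136 = -1.8522
p-value (two-sided) = 0.06400
→ bracket: 0.05<=p<0.10

p-value bracket: 0.05<=p<0.10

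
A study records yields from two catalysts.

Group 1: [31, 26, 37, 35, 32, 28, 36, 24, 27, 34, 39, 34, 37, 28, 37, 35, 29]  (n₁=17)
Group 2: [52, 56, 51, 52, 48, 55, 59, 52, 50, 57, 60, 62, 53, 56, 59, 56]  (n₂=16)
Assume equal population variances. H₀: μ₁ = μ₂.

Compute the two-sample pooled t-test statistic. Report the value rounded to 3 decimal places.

x̄₁=32.294, s₁=4.552, n₁=17
x̄₂=54.875, s₂=3.948, n₂=16
s_p² = [16·4.552² + 15·3.948²]/31 = 18.2348
SE = √(s_p²·(1/17+1/16)) = 1.4874
t = (32.294−54.875)/1.4874 = -15.1816
df = 31

test statistic = -15.182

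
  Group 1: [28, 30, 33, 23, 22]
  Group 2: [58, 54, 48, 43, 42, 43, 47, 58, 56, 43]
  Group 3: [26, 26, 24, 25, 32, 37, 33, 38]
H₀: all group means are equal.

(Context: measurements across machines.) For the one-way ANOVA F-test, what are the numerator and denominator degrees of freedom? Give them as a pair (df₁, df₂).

k = 3 groups, N = 23 total
df = (k−1, N−k) = (3−1, 23−3) = (2, 20)

degrees of freedom = [2, 20]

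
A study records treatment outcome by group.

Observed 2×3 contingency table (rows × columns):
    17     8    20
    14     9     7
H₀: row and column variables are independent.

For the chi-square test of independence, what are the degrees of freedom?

df = (r−1)(c−1) = (2−1)·(3−1) = 2

degrees of freedom = 2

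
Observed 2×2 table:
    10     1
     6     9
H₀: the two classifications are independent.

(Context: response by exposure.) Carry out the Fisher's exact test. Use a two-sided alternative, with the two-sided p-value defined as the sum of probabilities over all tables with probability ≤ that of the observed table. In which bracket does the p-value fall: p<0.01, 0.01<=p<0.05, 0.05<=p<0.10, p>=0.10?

p-value bracket: 0.01<=p<0.05

Margins: r₁=11, r₂=15, c₁=16, c₂=10, n=26
p_obs = C(11,10)·C(15,6)/C(26,16); sum pmf over tables with pmf ≤ p_obs
p-value (two-sided) = 0.01435
→ bracket: 0.01<=p<0.05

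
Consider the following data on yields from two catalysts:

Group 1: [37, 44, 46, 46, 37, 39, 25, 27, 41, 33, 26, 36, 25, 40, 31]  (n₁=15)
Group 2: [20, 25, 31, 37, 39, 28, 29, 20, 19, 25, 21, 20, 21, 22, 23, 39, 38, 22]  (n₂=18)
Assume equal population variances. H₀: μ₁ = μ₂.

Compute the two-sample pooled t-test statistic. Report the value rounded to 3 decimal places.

test statistic = 3.494

x̄₁=35.533, s₁=7.415, n₁=15
x̄₂=26.611, s₂=7.212, n₂=18
s_p² = [14·7.415² + 17·7.212²]/31 = 53.3552
SE = √(s_p²·(1/15+1/18)) = 2.5537
t = (35.533−26.611)/2.5537 = 3.4939
df = 31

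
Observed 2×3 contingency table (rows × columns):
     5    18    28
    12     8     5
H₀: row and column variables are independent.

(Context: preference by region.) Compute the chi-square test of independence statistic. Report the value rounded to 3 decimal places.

Row totals [51, 25], col totals [17, 26, 33], n=76
χ² = (5−11.41)²/11.41 + (18−17.45)²/17.45 + (28−22.14)²/22.14 + (12−5.59)²/5.59 + (8−8.55)²/8.55 + (5−10.86)²/10.86 = 15.7017
df = 2

test statistic = 15.702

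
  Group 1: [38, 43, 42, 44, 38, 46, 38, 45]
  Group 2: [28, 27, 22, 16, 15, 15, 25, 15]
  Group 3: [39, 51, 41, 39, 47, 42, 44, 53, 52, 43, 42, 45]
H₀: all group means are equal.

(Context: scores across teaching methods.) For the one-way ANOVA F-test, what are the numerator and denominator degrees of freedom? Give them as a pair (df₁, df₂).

k = 3 groups, N = 28 total
df = (k−1, N−k) = (3−1, 28−3) = (2, 25)

degrees of freedom = [2, 25]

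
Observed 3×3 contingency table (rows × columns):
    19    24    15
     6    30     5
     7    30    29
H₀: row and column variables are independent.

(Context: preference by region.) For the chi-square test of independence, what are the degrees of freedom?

degrees of freedom = 4

df = (r−1)(c−1) = (3−1)·(3−1) = 4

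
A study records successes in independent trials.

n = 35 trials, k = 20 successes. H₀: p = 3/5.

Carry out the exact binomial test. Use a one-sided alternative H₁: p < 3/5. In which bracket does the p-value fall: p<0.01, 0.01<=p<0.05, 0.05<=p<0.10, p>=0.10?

p-value bracket: p>=0.10

Exact binomial: n=35, k=20, p₀=3/5=0.6000
P(X≤20) from Σ C(n,i)·p₀^i·(1−p₀)^(n−i)
p-value (one-sided, H₁ less) = 0.42725
→ bracket: p>=0.10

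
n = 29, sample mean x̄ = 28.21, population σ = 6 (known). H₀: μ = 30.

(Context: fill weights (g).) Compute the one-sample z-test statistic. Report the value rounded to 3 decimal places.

SE = σ/√n = 6/√29 = 1.1142
z = (x̄−μ₀)/SE = (28.21−30)/1.1142 = -1.6066

test statistic = -1.607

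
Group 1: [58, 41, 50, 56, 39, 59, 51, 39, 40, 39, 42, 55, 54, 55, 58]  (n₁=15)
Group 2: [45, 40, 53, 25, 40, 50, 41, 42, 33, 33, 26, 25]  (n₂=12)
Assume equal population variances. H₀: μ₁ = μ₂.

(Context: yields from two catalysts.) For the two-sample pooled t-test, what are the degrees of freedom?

degrees of freedom = 25

df = n₁ + n₂ − 2 = 15 + 12 − 2 = 25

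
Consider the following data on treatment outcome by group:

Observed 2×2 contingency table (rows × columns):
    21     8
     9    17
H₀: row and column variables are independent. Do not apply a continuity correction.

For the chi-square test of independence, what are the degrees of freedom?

df = (r−1)(c−1) = (2−1)·(2−1) = 1

degrees of freedom = 1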